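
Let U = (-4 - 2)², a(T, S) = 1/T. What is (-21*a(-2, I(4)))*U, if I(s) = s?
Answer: 378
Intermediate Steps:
U = 36 (U = (-6)² = 36)
(-21*a(-2, I(4)))*U = -21/(-2)*36 = -21*(-½)*36 = (21/2)*36 = 378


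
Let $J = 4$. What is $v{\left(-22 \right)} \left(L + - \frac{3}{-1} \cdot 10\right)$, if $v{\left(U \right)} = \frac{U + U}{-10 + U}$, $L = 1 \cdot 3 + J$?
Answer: $\frac{407}{8} \approx 50.875$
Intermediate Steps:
$L = 7$ ($L = 1 \cdot 3 + 4 = 3 + 4 = 7$)
$v{\left(U \right)} = \frac{2 U}{-10 + U}$
$v{\left(-22 \right)} \left(L + - \frac{3}{-1} \cdot 10\right) = 2 \left(-22\right) \frac{1}{-10 - 22} \left(7 + - \frac{3}{-1} \cdot 10\right) = 2 \left(-22\right) \frac{1}{-32} \left(7 + \left(-3\right) \left(-1\right) 10\right) = 2 \left(-22\right) \left(- \frac{1}{32}\right) \left(7 + 3 \cdot 10\right) = \frac{11 \left(7 + 30\right)}{8} = \frac{11}{8} \cdot 37 = \frac{407}{8}$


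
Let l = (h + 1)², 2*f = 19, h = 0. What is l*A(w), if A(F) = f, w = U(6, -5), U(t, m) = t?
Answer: 19/2 ≈ 9.5000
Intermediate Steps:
f = 19/2 (f = (½)*19 = 19/2 ≈ 9.5000)
w = 6
A(F) = 19/2
l = 1 (l = (0 + 1)² = 1² = 1)
l*A(w) = 1*(19/2) = 19/2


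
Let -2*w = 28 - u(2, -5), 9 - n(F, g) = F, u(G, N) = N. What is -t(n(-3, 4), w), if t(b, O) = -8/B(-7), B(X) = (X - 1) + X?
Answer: -8/15 ≈ -0.53333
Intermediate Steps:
n(F, g) = 9 - F
B(X) = -1 + 2*X (B(X) = (-1 + X) + X = -1 + 2*X)
w = -33/2 (w = -(28 - 1*(-5))/2 = -(28 + 5)/2 = -½*33 = -33/2 ≈ -16.500)
t(b, O) = 8/15 (t(b, O) = -8/(-1 + 2*(-7)) = -8/(-1 - 14) = -8/(-15) = -8*(-1/15) = 8/15)
-t(n(-3, 4), w) = -1*8/15 = -8/15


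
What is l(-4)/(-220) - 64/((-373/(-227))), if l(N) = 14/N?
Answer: -6389709/164120 ≈ -38.933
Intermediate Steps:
l(-4)/(-220) - 64/((-373/(-227))) = (14/(-4))/(-220) - 64/((-373/(-227))) = (14*(-1/4))*(-1/220) - 64/((-373*(-1/227))) = -7/2*(-1/220) - 64/373/227 = 7/440 - 64*227/373 = 7/440 - 14528/373 = -6389709/164120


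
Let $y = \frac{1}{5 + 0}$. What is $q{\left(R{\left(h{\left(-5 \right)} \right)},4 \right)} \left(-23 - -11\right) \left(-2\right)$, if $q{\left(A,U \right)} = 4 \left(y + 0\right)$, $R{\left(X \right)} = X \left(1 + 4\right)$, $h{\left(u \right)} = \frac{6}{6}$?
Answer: $\frac{96}{5} \approx 19.2$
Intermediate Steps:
$h{\left(u \right)} = 1$ ($h{\left(u \right)} = 6 \cdot \frac{1}{6} = 1$)
$y = \frac{1}{5} \approx 0.2$
$R{\left(X \right)} = 5 X$ ($R{\left(X \right)} = X 5 = 5 X$)
$q{\left(A,U \right)} = \frac{4}{5}$ ($q{\left(A,U \right)} = 4 \left(\frac{1}{5} + 0\right) = 4 \cdot \frac{1}{5} = \frac{4}{5}$)
$q{\left(R{\left(h{\left(-5 \right)} \right)},4 \right)} \left(-23 - -11\right) \left(-2\right) = \frac{4 \left(-23 - -11\right)}{5} \left(-2\right) = \frac{4 \left(-23 + 11\right)}{5} \left(-2\right) = \frac{4}{5} \left(-12\right) \left(-2\right) = \left(- \frac{48}{5}\right) \left(-2\right) = \frac{96}{5}$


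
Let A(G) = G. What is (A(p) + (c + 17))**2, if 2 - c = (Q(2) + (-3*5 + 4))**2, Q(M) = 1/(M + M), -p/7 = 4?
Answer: 3972049/256 ≈ 15516.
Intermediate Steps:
p = -28 (p = -7*4 = -28)
Q(M) = 1/(2*M)
c = -1817/16 (c = 2 - ((1/2)/2 + (-3*5 + 4))**2 = 2 - ((1/2)*(1/2) + (-15 + 4))**2 = 2 - (1/4 - 11)**2 = 2 - (-43/4)**2 = 2 - 1*1849/16 = 2 - 1849/16 = -1817/16 ≈ -113.56)
(A(p) + (c + 17))**2 = (-28 + (-1817/16 + 17))**2 = (-28 - 1545/16)**2 = (-1993/16)**2 = 3972049/256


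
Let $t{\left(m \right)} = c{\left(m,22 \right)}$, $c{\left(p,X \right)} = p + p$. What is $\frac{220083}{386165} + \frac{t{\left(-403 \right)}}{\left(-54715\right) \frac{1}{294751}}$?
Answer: $\frac{591954792857}{136316245} \approx 4342.5$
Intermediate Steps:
$c{\left(p,X \right)} = 2 p$
$t{\left(m \right)} = 2 m$
$\frac{220083}{386165} + \frac{t{\left(-403 \right)}}{\left(-54715\right) \frac{1}{294751}} = \frac{220083}{386165} + \frac{2 \left(-403\right)}{\left(-54715\right) \frac{1}{294751}} = 220083 \cdot \frac{1}{386165} - \frac{806}{\left(-54715\right) \frac{1}{294751}} = \frac{220083}{386165} - \frac{806}{- \frac{54715}{294751}} = \frac{220083}{386165} - - \frac{7663526}{1765} = \frac{220083}{386165} + \frac{7663526}{1765} = \frac{591954792857}{136316245}$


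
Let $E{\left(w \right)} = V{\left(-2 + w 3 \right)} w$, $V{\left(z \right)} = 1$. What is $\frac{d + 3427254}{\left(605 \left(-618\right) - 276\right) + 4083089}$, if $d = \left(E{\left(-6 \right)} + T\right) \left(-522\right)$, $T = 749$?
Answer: $\frac{3039408}{3708923} \approx 0.81949$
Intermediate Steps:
$E{\left(w \right)} = w$ ($E{\left(w \right)} = 1 w = w$)
$d = -387846$ ($d = \left(-6 + 749\right) \left(-522\right) = 743 \left(-522\right) = -387846$)
$\frac{d + 3427254}{\left(605 \left(-618\right) - 276\right) + 4083089} = \frac{-387846 + 3427254}{\left(605 \left(-618\right) - 276\right) + 4083089} = \frac{3039408}{\left(-373890 - 276\right) + 4083089} = \frac{3039408}{-374166 + 4083089} = \frac{3039408}{3708923}$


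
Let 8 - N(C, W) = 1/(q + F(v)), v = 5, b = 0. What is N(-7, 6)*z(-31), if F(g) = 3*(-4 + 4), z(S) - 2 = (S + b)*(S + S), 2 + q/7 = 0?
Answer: 108706/7 ≈ 15529.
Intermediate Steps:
q = -14 (q = -14 + 7*0 = -14 + 0 = -14)
z(S) = 2 + 2*S² (z(S) = 2 + (S + 0)*(S + S) = 2 + S*(2*S) = 2 + 2*S²)
F(g) = 0 (F(g) = 3*0 = 0)
N(C, W) = 113/14 (N(C, W) = 8 - 1/(-14 + 0) = 8 - 1/(-14) = 8 - 1*(-1/14) = 8 + 1/14 = 113/14)
N(-7, 6)*z(-31) = 113*(2 + 2*(-31)²)/14 = 113*(2 + 2*961)/14 = 113*(2 + 1922)/14 = (113/14)*1924 = 108706/7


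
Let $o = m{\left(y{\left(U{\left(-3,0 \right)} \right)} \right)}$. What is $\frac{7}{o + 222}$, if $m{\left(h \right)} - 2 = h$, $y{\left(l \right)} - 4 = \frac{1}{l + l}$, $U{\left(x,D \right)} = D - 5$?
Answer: $\frac{70}{2279} \approx 0.030715$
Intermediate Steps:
$U{\left(x,D \right)} = -5 + D$
$y{\left(l \right)} = 4 + \frac{1}{2 l}$ ($y{\left(l \right)} = 4 + \frac{1}{l + l} = 4 + \frac{1}{2 l}$)
$m{\left(h \right)} = 2 + h$
$o = \frac{59}{10}$ ($o = 2 + \left(4 + \frac{1}{2 \left(-5 + 0\right)}\right) = 2 + \left(4 + \frac{1}{2 \left(-5\right)}\right) = 2 + \left(4 + \frac{1}{2} \left(- \frac{1}{5}\right)\right) = 2 + \left(4 - \frac{1}{10}\right) = 2 + \frac{39}{10} = \frac{59}{10} \approx 5.9$)
$\frac{7}{o + 222} = \frac{7}{\frac{59}{10} + 222} = \frac{7}{\frac{2279}{10}} = 7 \cdot \frac{10}{2279} = \frac{70}{2279}$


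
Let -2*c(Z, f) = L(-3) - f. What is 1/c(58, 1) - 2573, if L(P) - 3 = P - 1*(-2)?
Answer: -2575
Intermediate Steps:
L(P) = 5 + P (L(P) = 3 + (P - 1*(-2)) = 3 + (P + 2) = 3 + (2 + P) = 5 + P)
c(Z, f) = -1 + f/2 (c(Z, f) = -((5 - 3) - f)/2 = -(2 - f)/2 = -1 + f/2)
1/c(58, 1) - 2573 = 1/(-1 + (1/2)*1) - 2573 = 1/(-1 + 1/2) - 2573 = 1/(-1/2) - 2573 = -2 - 2573 = -2575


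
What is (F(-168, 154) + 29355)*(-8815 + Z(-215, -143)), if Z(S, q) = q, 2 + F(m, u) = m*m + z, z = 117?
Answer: -516822852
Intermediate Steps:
F(m, u) = 115 + m² (F(m, u) = -2 + (m*m + 117) = -2 + (m² + 117) = -2 + (117 + m²) = 115 + m²)
(F(-168, 154) + 29355)*(-8815 + Z(-215, -143)) = ((115 + (-168)²) + 29355)*(-8815 - 143) = ((115 + 28224) + 29355)*(-8958) = (28339 + 29355)*(-8958) = 57694*(-8958) = -516822852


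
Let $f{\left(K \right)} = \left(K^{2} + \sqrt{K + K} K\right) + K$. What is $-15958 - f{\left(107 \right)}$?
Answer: $-27514 - 107 \sqrt{214} \approx -29079.0$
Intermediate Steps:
$f{\left(K \right)} = K + K^{2} + \sqrt{2} K^{\frac{3}{2}}$ ($f{\left(K \right)} = \left(K^{2} + \sqrt{2 K} K\right) + K = \left(K^{2} + \sqrt{2} \sqrt{K} K\right) + K = \left(K^{2} + \sqrt{2} K^{\frac{3}{2}}\right) + K = K + K^{2} + \sqrt{2} K^{\frac{3}{2}}$)
$-15958 - f{\left(107 \right)} = -15958 - \left(107 + 107^{2} + \sqrt{2} \cdot 107^{\frac{3}{2}}\right) = -15958 - \left(107 + 11449 + \sqrt{2} \cdot 107 \sqrt{107}\right) = -15958 - \left(107 + 11449 + 107 \sqrt{214}\right) = -15958 - \left(11556 + 107 \sqrt{214}\right) = -27514 - 107 \sqrt{214}$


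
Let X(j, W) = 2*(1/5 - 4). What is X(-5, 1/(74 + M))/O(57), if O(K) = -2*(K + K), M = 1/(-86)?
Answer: 1/30 ≈ 0.033333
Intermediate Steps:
M = -1/86 ≈ -0.011628
O(K) = -4*K
X(j, W) = -38/5 (X(j, W) = 2*(⅕ - 4) = 2*(-19/5) = -38/5)
X(-5, 1/(74 + M))/O(57) = -38/(5*((-4*57))) = -38/5/(-228) = -38/5*(-1/228) = 1/30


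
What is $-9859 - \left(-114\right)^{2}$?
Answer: $-22855$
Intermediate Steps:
$-9859 - \left(-114\right)^{2} = -9859 - 12996 = -22855$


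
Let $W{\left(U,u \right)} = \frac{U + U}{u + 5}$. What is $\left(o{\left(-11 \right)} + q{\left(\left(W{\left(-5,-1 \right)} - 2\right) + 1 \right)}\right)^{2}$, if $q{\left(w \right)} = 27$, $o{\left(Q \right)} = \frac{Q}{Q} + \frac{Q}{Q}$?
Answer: $841$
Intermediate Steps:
$W{\left(U,u \right)} = \frac{2 U}{5 + u}$
$o{\left(Q \right)} = 2$ ($o{\left(Q \right)} = 1 + 1 = 2$)
$\left(o{\left(-11 \right)} + q{\left(\left(W{\left(-5,-1 \right)} - 2\right) + 1 \right)}\right)^{2} = \left(2 + 27\right)^{2} = 29^{2} = 841$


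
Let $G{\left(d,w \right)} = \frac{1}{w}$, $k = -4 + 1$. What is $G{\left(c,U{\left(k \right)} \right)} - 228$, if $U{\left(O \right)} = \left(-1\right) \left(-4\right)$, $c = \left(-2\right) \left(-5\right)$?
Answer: $- \frac{911}{4} \approx -227.75$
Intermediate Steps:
$c = 10$
$k = -3$
$U{\left(O \right)} = 4$
$G{\left(c,U{\left(k \right)} \right)} - 228 = \frac{1}{4} - 228 = - \frac{911}{4}$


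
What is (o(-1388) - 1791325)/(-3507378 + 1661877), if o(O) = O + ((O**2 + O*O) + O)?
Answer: -98047/87881 ≈ -1.1157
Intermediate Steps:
o(O) = 2*O + 2*O**2 (o(O) = O + ((O**2 + O**2) + O) = O + (2*O**2 + O) = O + (O + 2*O**2) = 2*O + 2*O**2)
(o(-1388) - 1791325)/(-3507378 + 1661877) = (2*(-1388)*(1 - 1388) - 1791325)/(-3507378 + 1661877) = (2*(-1388)*(-1387) - 1791325)/(-1845501) = (3850312 - 1791325)*(-1/1845501) = 2058987*(-1/1845501) = -98047/87881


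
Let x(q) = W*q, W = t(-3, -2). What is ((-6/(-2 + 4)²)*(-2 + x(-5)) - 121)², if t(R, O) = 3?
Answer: 36481/4 ≈ 9120.3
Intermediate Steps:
W = 3
x(q) = 3*q
((-6/(-2 + 4)²)*(-2 + x(-5)) - 121)² = ((-6/(-2 + 4)²)*(-2 + 3*(-5)) - 121)² = ((-6/(2²))*(-2 - 15) - 121)² = (-6/4*(-17) - 121)² = (-6*¼*(-17) - 121)² = (-3/2*(-17) - 121)² = (51/2 - 121)² = (-191/2)² = 36481/4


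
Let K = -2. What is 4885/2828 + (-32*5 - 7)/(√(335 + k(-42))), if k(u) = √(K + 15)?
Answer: 4885/2828 - 167/√(335 + √13) ≈ -7.3481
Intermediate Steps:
k(u) = √13 (k(u) = √(-2 + 15) = √13)
4885/2828 + (-32*5 - 7)/(√(335 + k(-42))) = 4885/2828 + (-32*5 - 7)/(√(335 + √13)) = 4885*(1/2828) + (-160 - 7)/√(335 + √13) = 4885/2828 - 167/√(335 + √13)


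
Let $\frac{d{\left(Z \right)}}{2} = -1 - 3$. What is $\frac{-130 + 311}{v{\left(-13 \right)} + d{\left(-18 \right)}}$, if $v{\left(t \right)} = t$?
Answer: $- \frac{181}{21} \approx -8.619$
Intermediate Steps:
$d{\left(Z \right)} = -8$ ($d{\left(Z \right)} = 2 \left(-1 - 3\right) = 2 \left(-4\right) = -8$)
$\frac{-130 + 311}{v{\left(-13 \right)} + d{\left(-18 \right)}} = \frac{-130 + 311}{-13 - 8} = \frac{181}{-21} = 181 \left(- \frac{1}{21}\right) = - \frac{181}{21}$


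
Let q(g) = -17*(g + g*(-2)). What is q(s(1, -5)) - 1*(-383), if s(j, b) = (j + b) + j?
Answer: 332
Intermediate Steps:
s(j, b) = b + 2*j (s(j, b) = (b + j) + j = b + 2*j)
q(g) = 17*g (q(g) = -17*(g - 2*g) = -(-17)*g = 17*g)
q(s(1, -5)) - 1*(-383) = 17*(-5 + 2*1) - 1*(-383) = 17*(-5 + 2) + 383 = 17*(-3) + 383 = -51 + 383 = 332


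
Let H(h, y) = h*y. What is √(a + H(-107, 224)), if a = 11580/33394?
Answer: I*√6681937466482/16697 ≈ 154.81*I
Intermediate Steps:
a = 5790/16697 (a = 11580*(1/33394) = 5790/16697 ≈ 0.34677)
√(a + H(-107, 224)) = √(5790/16697 - 107*224) = √(5790/16697 - 23968) = √(-400187906/16697) = I*√6681937466482/16697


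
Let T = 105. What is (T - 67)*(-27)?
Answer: -1026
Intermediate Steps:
(T - 67)*(-27) = (105 - 67)*(-27) = 38*(-27) = -1026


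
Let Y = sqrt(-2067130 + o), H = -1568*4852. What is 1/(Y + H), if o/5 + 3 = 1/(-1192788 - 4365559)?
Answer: -5285943530224/40215121513796908829 - I*sqrt(15966225595974048510)/160860486055187635316 ≈ -1.3144e-7 - 2.484e-11*I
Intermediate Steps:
o = -83375210/5558347 (o = -15 + 5/(-1192788 - 4365559) = -15 + 5/(-5558347) = -15 + 5*(-1/5558347) = -15 - 5/5558347 = -83375210/5558347 ≈ -15.000)
H = -7607936
Y = 2*I*sqrt(15966225595974048510)/5558347 (Y = sqrt(-2067130 - 83375210/5558347) = sqrt(-11489909209320/5558347) = 2*I*sqrt(15966225595974048510)/5558347 ≈ 1437.8*I)
1/(Y + H) = 1/(2*I*sqrt(15966225595974048510)/5558347 - 7607936) = 1/(-7607936 + 2*I*sqrt(15966225595974048510)/5558347)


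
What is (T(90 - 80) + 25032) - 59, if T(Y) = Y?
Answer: 24983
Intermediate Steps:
(T(90 - 80) + 25032) - 59 = ((90 - 80) + 25032) - 59 = (10 + 25032) - 59 = 25042 - 59 = 24983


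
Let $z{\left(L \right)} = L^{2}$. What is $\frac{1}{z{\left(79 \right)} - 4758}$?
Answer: $\frac{1}{1483} \approx 0.00067431$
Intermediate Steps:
$\frac{1}{z{\left(79 \right)} - 4758} = \frac{1}{79^{2} - 4758} = \frac{1}{6241 - 4758} = \frac{1}{1483}$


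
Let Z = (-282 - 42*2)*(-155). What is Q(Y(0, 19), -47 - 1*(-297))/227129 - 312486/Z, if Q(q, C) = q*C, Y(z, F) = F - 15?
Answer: -11819650449/2147504695 ≈ -5.5039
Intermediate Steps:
Y(z, F) = -15 + F
Q(q, C) = C*q
Z = 56730 (Z = (-282 - 84)*(-155) = -366*(-155) = 56730)
Q(Y(0, 19), -47 - 1*(-297))/227129 - 312486/Z = ((-47 - 1*(-297))*(-15 + 19))/227129 - 312486/56730 = ((-47 + 297)*4)*(1/227129) - 312486*1/56730 = (250*4)*(1/227129) - 52081/9455 = 1000*(1/227129) - 52081/9455 = 1000/227129 - 52081/9455 = -11819650449/2147504695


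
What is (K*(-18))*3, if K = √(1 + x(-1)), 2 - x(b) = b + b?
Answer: -54*√5 ≈ -120.75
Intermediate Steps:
x(b) = 2 - 2*b (x(b) = 2 - (b + b) = 2 - 2*b)
K = √5 (K = √(1 + (2 - 2*(-1))) = √(1 + (2 + 2)) = √(1 + 4) = √5 ≈ 2.2361)
(K*(-18))*3 = (√5*(-18))*3 = -18*√5*3 = -54*√5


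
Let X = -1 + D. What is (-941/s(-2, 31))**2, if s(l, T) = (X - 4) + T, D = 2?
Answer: 885481/784 ≈ 1129.4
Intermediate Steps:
X = 1 (X = -1 + 2 = 1)
s(l, T) = -3 + T (s(l, T) = (1 - 4) + T = -3 + T)
(-941/s(-2, 31))**2 = (-941/(-3 + 31))**2 = (-941/28)**2 = 885481/784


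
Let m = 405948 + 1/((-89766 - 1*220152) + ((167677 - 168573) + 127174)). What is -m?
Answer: -74548290719/183640 ≈ -4.0595e+5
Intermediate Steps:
m = 74548290719/183640 (m = 405948 + 1/((-89766 - 220152) + (-896 + 127174)) = 405948 + 1/(-309918 + 126278) = 405948 + 1/(-183640) = 405948 - 1/183640 = 74548290719/183640 ≈ 4.0595e+5)
-m = -1*74548290719/183640 = -74548290719/183640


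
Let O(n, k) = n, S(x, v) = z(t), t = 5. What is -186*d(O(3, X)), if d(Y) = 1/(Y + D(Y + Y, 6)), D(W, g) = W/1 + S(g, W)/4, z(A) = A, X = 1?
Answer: -744/41 ≈ -18.146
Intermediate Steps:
S(x, v) = 5
D(W, g) = 5/4 + W (D(W, g) = W/1 + 5/4 = W*1 + 5*(¼) = W + 5/4 = 5/4 + W)
d(Y) = 1/(5/4 + 3*Y) (d(Y) = 1/(Y + (5/4 + (Y + Y))) = 1/(Y + (5/4 + 2*Y)) = 1/(5/4 + 3*Y))
-186*d(O(3, X)) = -744/(5 + 12*3) = -744/(5 + 36) = -744/41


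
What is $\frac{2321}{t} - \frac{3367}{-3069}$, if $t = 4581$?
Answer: $\frac{835088}{520707} \approx 1.6038$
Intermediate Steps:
$\frac{2321}{t} - \frac{3367}{-3069} = \frac{2321}{4581} - \frac{3367}{-3069} = 2321 \cdot \frac{1}{4581} - - \frac{3367}{3069} = \frac{2321}{4581} + \frac{3367}{3069} = \frac{835088}{520707}$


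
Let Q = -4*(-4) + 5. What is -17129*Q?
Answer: -359709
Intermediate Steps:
Q = 21 (Q = 16 + 5 = 21)
-17129*Q = -17129*21 = -359709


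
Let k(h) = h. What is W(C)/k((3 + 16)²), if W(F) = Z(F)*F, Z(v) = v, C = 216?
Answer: 46656/361 ≈ 129.24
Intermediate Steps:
W(F) = F² (W(F) = F*F = F²)
W(C)/k((3 + 16)²) = 216²/((3 + 16)²) = 46656/(19²) = 46656/361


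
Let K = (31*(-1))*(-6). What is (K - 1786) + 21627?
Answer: 20027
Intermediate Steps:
K = 186 (K = -31*(-6) = 186)
(K - 1786) + 21627 = (186 - 1786) + 21627 = -1600 + 21627 = 20027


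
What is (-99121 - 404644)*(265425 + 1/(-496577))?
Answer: -66398216984593360/496577 ≈ -1.3371e+11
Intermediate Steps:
(-99121 - 404644)*(265425 + 1/(-496577)) = -503765*(265425 - 1/496577) = -503765*131803950224/496577 = -66398216984593360/496577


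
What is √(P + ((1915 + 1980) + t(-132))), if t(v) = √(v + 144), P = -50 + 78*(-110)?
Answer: √(-4735 + 2*√3) ≈ 68.786*I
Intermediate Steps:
P = -8630 (P = -50 - 8580 = -8630)
t(v) = √(144 + v)
√(P + ((1915 + 1980) + t(-132))) = √(-8630 + ((1915 + 1980) + √(144 - 132))) = √(-8630 + (3895 + √12)) = √(-8630 + (3895 + 2*√3)) = √(-4735 + 2*√3)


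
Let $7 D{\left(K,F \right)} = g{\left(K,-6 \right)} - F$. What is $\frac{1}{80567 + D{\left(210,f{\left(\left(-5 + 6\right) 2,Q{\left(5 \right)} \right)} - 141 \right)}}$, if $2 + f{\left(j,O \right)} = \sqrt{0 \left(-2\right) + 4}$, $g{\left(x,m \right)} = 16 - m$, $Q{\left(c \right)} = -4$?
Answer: $\frac{7}{564132} \approx 1.2408 \cdot 10^{-5}$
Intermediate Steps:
$f{\left(j,O \right)} = 0$ ($f{\left(j,O \right)} = -2 + \sqrt{0 \left(-2\right) + 4} = -2 + \sqrt{0 + 4} = -2 + \sqrt{4} = -2 + 2 = 0$)
$D{\left(K,F \right)} = \frac{22}{7} - \frac{F}{7}$ ($D{\left(K,F \right)} = \frac{\left(16 - -6\right) - F}{7} = \frac{\left(16 + 6\right) - F}{7} = \frac{22 - F}{7} = \frac{22}{7} - \frac{F}{7}$)
$\frac{1}{80567 + D{\left(210,f{\left(\left(-5 + 6\right) 2,Q{\left(5 \right)} \right)} - 141 \right)}} = \frac{1}{80567 - \left(- \frac{22}{7} + \frac{0 - 141}{7}\right)} = \frac{1}{80567 + \left(\frac{22}{7} - - \frac{141}{7}\right)} = \frac{1}{80567 + \left(\frac{22}{7} + \frac{141}{7}\right)} = \frac{1}{80567 + \frac{163}{7}} = \frac{1}{\frac{564132}{7}} = \frac{7}{564132}$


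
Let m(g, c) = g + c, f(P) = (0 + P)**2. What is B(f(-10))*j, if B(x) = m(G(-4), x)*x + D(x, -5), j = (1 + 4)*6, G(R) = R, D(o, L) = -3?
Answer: 287910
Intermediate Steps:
f(P) = P**2
j = 30 (j = 5*6 = 30)
m(g, c) = c + g
B(x) = -3 + x*(-4 + x) (B(x) = (x - 4)*x - 3 = (-4 + x)*x - 3 = x*(-4 + x) - 3 = -3 + x*(-4 + x))
B(f(-10))*j = (-3 + (-10)**2*(-4 + (-10)**2))*30 = (-3 + 100*(-4 + 100))*30 = (-3 + 100*96)*30 = (-3 + 9600)*30 = 9597*30 = 287910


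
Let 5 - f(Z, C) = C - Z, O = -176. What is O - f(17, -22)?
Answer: -220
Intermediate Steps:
f(Z, C) = 5 + Z - C (f(Z, C) = 5 - (C - Z) = 5 + (Z - C) = 5 + Z - C)
O - f(17, -22) = -176 - (5 + 17 - 1*(-22)) = -176 - (5 + 17 + 22) = -176 - 1*44 = -176 - 44 = -220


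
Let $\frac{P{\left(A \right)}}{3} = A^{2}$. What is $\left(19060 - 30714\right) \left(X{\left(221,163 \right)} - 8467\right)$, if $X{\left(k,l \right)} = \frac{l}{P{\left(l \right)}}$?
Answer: $\frac{48251778748}{489} \approx 9.8674 \cdot 10^{7}$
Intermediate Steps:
$P{\left(A \right)} = 3 A^{2}$
$X{\left(k,l \right)} = \frac{1}{3 l}$ ($X{\left(k,l \right)} = \frac{l}{3 l^{2}} = l \frac{1}{3 l^{2}} = \frac{1}{3 l}$)
$\left(19060 - 30714\right) \left(X{\left(221,163 \right)} - 8467\right) = \left(19060 - 30714\right) \left(\frac{1}{3 \cdot 163} - 8467\right) = - 11654 \left(\frac{1}{3} \cdot \frac{1}{163} - 8467\right) = - 11654 \left(\frac{1}{489} - 8467\right) = \left(-11654\right) \left(- \frac{4140362}{489}\right) = \frac{48251778748}{489}$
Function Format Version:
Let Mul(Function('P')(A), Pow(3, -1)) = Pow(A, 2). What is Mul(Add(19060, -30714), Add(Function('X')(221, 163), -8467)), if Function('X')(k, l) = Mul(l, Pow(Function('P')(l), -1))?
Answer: Rational(48251778748, 489) ≈ 9.8674e+7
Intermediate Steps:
Function('P')(A) = Mul(3, Pow(A, 2))
Function('X')(k, l) = Mul(Rational(1, 3), Pow(l, -1)) (Function('X')(k, l) = Mul(l, Pow(Mul(3, Pow(l, 2)), -1)) = Mul(l, Mul(Rational(1, 3), Pow(l, -2))) = Mul(Rational(1, 3), Pow(l, -1)))
Mul(Add(19060, -30714), Add(Function('X')(221, 163), -8467)) = Mul(Add(19060, -30714), Add(Mul(Rational(1, 3), Pow(163, -1)), -8467)) = Mul(-11654, Add(Mul(Rational(1, 3), Rational(1, 163)), -8467)) = Mul(-11654, Add(Rational(1, 489), -8467)) = Mul(-11654, Rational(-4140362, 489)) = Rational(48251778748, 489)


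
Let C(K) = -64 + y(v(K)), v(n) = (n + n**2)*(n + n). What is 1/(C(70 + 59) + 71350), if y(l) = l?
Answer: 1/4397946 ≈ 2.2738e-7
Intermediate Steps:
v(n) = 2*n*(n + n**2) (v(n) = (n + n**2)*(2*n) = 2*n*(n + n**2))
C(K) = -64 + 2*K**2*(1 + K)
1/(C(70 + 59) + 71350) = 1/((-64 + 2*(70 + 59)**2*(1 + (70 + 59))) + 71350) = 1/((-64 + 2*129**2*(1 + 129)) + 71350) = 1/((-64 + 2*16641*130) + 71350) = 1/((-64 + 4326660) + 71350) = 1/(4326596 + 71350) = 1/4397946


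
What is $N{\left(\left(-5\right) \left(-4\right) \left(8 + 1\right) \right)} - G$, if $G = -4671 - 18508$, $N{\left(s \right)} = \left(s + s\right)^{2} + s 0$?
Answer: $152779$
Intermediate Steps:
$N{\left(s \right)} = 4 s^{2}$ ($N{\left(s \right)} = \left(2 s\right)^{2} + 0 = 4 s^{2} + 0 = 4 s^{2}$)
$G = -23179$ ($G = -4671 - 18508 = -23179$)
$N{\left(\left(-5\right) \left(-4\right) \left(8 + 1\right) \right)} - G = 4 \left(\left(-5\right) \left(-4\right) \left(8 + 1\right)\right)^{2} - -23179 = 4 \left(20 \cdot 9\right)^{2} + 23179 = 4 \cdot 180^{2} + 23179 = 4 \cdot 32400 + 23179 = 129600 + 23179 = 152779$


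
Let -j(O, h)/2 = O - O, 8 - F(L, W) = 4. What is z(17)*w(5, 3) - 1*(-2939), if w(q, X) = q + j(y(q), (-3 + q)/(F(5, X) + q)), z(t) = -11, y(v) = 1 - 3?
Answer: 2884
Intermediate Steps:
y(v) = -2
F(L, W) = 4 (F(L, W) = 8 - 1*4 = 8 - 4 = 4)
j(O, h) = 0 (j(O, h) = -2*(O - O) = -2*0 = 0)
w(q, X) = q (w(q, X) = q + 0 = q)
z(17)*w(5, 3) - 1*(-2939) = -11*5 - 1*(-2939) = -55 + 2939 = 2884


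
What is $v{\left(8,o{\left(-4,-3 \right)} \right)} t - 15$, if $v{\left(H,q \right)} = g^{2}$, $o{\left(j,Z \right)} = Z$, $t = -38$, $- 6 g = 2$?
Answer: $- \frac{173}{9} \approx -19.222$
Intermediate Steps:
$g = - \frac{1}{3}$ ($g = \left(- \frac{1}{6}\right) 2 = - \frac{1}{3} \approx -0.33333$)
$v{\left(H,q \right)} = \frac{1}{9}$ ($v{\left(H,q \right)} = \left(- \frac{1}{3}\right)^{2} = \frac{1}{9}$)
$v{\left(8,o{\left(-4,-3 \right)} \right)} t - 15 = \frac{1}{9} \left(-38\right) - 15 = - \frac{38}{9} - 15 = - \frac{173}{9}$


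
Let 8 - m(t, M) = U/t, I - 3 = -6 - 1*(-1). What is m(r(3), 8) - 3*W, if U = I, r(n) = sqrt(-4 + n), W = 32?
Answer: -88 - 2*I ≈ -88.0 - 2.0*I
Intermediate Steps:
I = -2 (I = 3 + (-6 - 1*(-1)) = 3 + (-6 + 1) = 3 - 5 = -2)
U = -2
m(t, M) = 8 + 2/t (m(t, M) = 8 - (-2)/t = 8 + 2/t)
m(r(3), 8) - 3*W = (8 + 2/(sqrt(-4 + 3))) - 3*32 = (8 + 2/(sqrt(-1))) - 96 = (8 + 2/I) - 96 = (8 + 2*(-I)) - 96 = (8 - 2*I) - 96 = -88 - 2*I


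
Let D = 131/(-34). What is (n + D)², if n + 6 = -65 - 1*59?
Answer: 20711601/1156 ≈ 17917.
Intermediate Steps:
D = -131/34 (D = 131*(-1/34) = -131/34 ≈ -3.8529)
n = -130 (n = -6 + (-65 - 1*59) = -6 + (-65 - 59) = -6 - 124 = -130)
(n + D)² = (-130 - 131/34)² = (-4551/34)² = 20711601/1156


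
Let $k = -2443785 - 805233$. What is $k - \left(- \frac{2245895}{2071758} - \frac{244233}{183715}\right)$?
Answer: $- \frac{1236617637569635921}{380613020970} \approx -3.249 \cdot 10^{6}$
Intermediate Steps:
$k = -3249018$ ($k = -2443785 - 805233 = -3249018$)
$k - \left(- \frac{2245895}{2071758} - \frac{244233}{183715}\right) = -3249018 - \left(- \frac{2245895}{2071758} - \frac{244233}{183715}\right) = -3249018 - - \frac{918596271539}{380613020970} = -3249018 + \left(\frac{244233}{183715} + \frac{2245895}{2071758}\right) = -3249018 + \frac{918596271539}{380613020970} = - \frac{1236617637569635921}{380613020970}$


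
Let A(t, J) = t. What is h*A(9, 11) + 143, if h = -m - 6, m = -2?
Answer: 107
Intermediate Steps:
h = -4 (h = -1*(-2) - 6 = 2 - 6 = -4)
h*A(9, 11) + 143 = -4*9 + 143 = -36 + 143 = 107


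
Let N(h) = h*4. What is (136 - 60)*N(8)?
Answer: 2432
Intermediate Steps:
N(h) = 4*h
(136 - 60)*N(8) = (136 - 60)*(4*8) = 76*32 = 2432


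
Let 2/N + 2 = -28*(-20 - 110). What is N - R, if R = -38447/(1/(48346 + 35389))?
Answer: 5856015012356/1819 ≈ 3.2194e+9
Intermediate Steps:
N = 1/1819 (N = 2/(-2 - 28*(-20 - 110)) = 2/(-2 - 28*(-130)) = 2/(-2 + 3640) = 2/3638 = 2*(1/3638) = 1/1819 ≈ 0.00054975)
R = -3219359545 (R = -38447/(1/83735) = -38447/1/83735 = -38447*83735 = -3219359545)
N - R = 1/1819 - 1*(-3219359545) = 1/1819 + 3219359545 = 5856015012356/1819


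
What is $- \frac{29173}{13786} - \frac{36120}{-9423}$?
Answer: $\frac{74351047}{43301826} \approx 1.717$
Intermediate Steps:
$- \frac{29173}{13786} - \frac{36120}{-9423} = \left(-29173\right) \frac{1}{13786} - - \frac{12040}{3141} = - \frac{29173}{13786} + \frac{12040}{3141} = \frac{74351047}{43301826}$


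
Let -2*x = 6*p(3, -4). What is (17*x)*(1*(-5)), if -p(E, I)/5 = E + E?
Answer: -7650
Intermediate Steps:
p(E, I) = -10*E (p(E, I) = -5*(E + E) = -10*E)
x = 90 (x = -3*(-10*3) = -3*(-30) = -½*(-180) = 90)
(17*x)*(1*(-5)) = (17*90)*(1*(-5)) = 1530*(-5) = -7650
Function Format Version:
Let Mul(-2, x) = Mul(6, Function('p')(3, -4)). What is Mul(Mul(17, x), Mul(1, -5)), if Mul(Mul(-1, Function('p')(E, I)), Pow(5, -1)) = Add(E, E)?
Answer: -7650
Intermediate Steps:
Function('p')(E, I) = Mul(-10, E) (Function('p')(E, I) = Mul(-5, Add(E, E)) = Mul(-5, Mul(2, E)) = Mul(-10, E))
x = 90 (x = Mul(Rational(-1, 2), Mul(6, Mul(-10, 3))) = Mul(Rational(-1, 2), Mul(6, -30)) = Mul(Rational(-1, 2), -180) = 90)
Mul(Mul(17, x), Mul(1, -5)) = Mul(Mul(17, 90), Mul(1, -5)) = Mul(1530, -5) = -7650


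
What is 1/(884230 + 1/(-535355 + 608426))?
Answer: 73071/64611570331 ≈ 1.1309e-6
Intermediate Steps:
1/(884230 + 1/(-535355 + 608426)) = 1/(884230 + 1/73071) = 1/(64611570331/73071) = 73071/64611570331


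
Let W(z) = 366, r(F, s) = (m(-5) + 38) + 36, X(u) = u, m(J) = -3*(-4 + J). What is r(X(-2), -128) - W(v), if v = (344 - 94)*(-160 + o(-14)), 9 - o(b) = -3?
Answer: -265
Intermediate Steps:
m(J) = 12 - 3*J
o(b) = 12 (o(b) = 9 - 1*(-3) = 9 + 3 = 12)
r(F, s) = 101 (r(F, s) = ((12 - 3*(-5)) + 38) + 36 = ((12 + 15) + 38) + 36 = (27 + 38) + 36 = 65 + 36 = 101)
v = -37000 (v = (344 - 94)*(-160 + 12) = 250*(-148) = -37000)
r(X(-2), -128) - W(v) = 101 - 1*366 = 101 - 366 = -265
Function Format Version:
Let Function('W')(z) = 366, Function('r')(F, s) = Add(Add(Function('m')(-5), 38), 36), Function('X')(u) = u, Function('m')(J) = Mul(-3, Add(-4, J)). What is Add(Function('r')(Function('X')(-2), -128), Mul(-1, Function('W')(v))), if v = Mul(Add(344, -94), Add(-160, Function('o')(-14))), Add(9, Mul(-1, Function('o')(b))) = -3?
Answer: -265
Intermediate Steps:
Function('m')(J) = Add(12, Mul(-3, J))
Function('o')(b) = 12 (Function('o')(b) = Add(9, Mul(-1, -3)) = Add(9, 3) = 12)
Function('r')(F, s) = 101 (Function('r')(F, s) = Add(Add(Add(12, Mul(-3, -5)), 38), 36) = Add(Add(Add(12, 15), 38), 36) = Add(Add(27, 38), 36) = Add(65, 36) = 101)
v = -37000 (v = Mul(Add(344, -94), Add(-160, 12)) = Mul(250, -148) = -37000)
Add(Function('r')(Function('X')(-2), -128), Mul(-1, Function('W')(v))) = Add(101, Mul(-1, 366)) = Add(101, -366) = -265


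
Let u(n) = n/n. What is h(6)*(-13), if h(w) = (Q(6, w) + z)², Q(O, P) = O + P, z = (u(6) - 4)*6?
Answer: -468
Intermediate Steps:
u(n) = 1
z = -18 (z = (1 - 4)*6 = -3*6 = -18)
h(w) = (-12 + w)² (h(w) = ((6 + w) - 18)² = (-12 + w)²)
h(6)*(-13) = (-12 + 6)²*(-13) = (-6)²*(-13) = 36*(-13) = -468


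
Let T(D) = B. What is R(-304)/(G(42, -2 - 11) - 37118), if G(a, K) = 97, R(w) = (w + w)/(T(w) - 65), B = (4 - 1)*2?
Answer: -608/2184239 ≈ -0.00027836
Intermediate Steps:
B = 6 (B = 3*2 = 6)
T(D) = 6
R(w) = -2*w/59 (R(w) = (w + w)/(6 - 65) = (2*w)/(-59) = (2*w)*(-1/59) = -2*w/59)
R(-304)/(G(42, -2 - 11) - 37118) = (-2/59*(-304))/(97 - 37118) = (608/59)/(-37021) = (608/59)*(-1/37021) = -608/2184239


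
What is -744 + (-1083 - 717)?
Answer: -2544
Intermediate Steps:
-744 + (-1083 - 717) = -744 - 1800 = -2544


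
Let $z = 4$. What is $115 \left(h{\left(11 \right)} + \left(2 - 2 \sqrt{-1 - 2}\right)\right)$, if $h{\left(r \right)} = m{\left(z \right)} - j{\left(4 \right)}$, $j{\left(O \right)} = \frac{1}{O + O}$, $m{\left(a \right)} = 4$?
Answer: $\frac{5405}{8} - 230 i \sqrt{3} \approx 675.63 - 398.37 i$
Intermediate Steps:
$j{\left(O \right)} = \frac{1}{2 O}$
$h{\left(r \right)} = \frac{31}{8}$ ($h{\left(r \right)} = 4 - \frac{1}{2 \cdot 4} = 4 - \frac{1}{2} \cdot \frac{1}{4} = 4 - \frac{1}{8} = \frac{31}{8}$)
$115 \left(h{\left(11 \right)} + \left(2 - 2 \sqrt{-1 - 2}\right)\right) = 115 \left(\frac{31}{8} + \left(2 - 2 \sqrt{-1 - 2}\right)\right) = 115 \left(\frac{31}{8} + \left(2 - 2 \sqrt{-3}\right)\right) = 115 \left(\frac{31}{8} + \left(2 - 2 i \sqrt{3}\right)\right) = 115 \left(\frac{47}{8} - 2 i \sqrt{3}\right) = \frac{5405}{8} - 230 i \sqrt{3}$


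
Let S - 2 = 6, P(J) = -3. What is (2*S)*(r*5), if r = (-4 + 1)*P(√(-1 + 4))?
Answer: 720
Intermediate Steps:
S = 8 (S = 2 + 6 = 8)
r = 9 (r = (-4 + 1)*(-3) = -3*(-3) = 9)
(2*S)*(r*5) = (2*8)*(9*5) = 16*45 = 720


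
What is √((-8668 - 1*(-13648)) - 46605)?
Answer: 15*I*√185 ≈ 204.02*I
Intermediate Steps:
√((-8668 - 1*(-13648)) - 46605) = √((-8668 + 13648) - 46605) = √(4980 - 46605) = √(-41625) = 15*I*√185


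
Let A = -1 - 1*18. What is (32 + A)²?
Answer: 169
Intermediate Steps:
A = -19 (A = -1 - 18 = -19)
(32 + A)² = (32 - 19)² = 13² = 169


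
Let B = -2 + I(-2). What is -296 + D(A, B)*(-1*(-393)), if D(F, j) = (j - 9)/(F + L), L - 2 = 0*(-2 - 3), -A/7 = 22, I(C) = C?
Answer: -39883/152 ≈ -262.39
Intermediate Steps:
A = -154 (A = -7*22 = -154)
B = -4 (B = -2 - 2 = -4)
L = 2 (L = 2 + 0*(-2 - 3) = 2 + 0*(-5) = 2 + 0 = 2)
D(F, j) = (-9 + j)/(2 + F) (D(F, j) = (j - 9)/(F + 2) = (-9 + j)/(2 + F))
-296 + D(A, B)*(-1*(-393)) = -296 + ((-9 - 4)/(2 - 154))*(-1*(-393)) = -296 + (-13/(-152))*393 = -296 - 1/152*(-13)*393 = -296 + (13/152)*393 = -296 + 5109/152 = -39883/152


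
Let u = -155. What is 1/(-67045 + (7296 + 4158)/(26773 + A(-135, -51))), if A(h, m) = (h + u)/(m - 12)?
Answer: -1686989/113103455903 ≈ -1.4915e-5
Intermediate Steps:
A(h, m) = (-155 + h)/(-12 + m) (A(h, m) = (h - 155)/(m - 12) = (-155 + h)/(-12 + m))
1/(-67045 + (7296 + 4158)/(26773 + A(-135, -51))) = 1/(-67045 + (7296 + 4158)/(26773 + (-155 - 135)/(-12 - 51))) = 1/(-67045 + 11454/(26773 - 290/(-63))) = 1/(-67045 + 11454/(26773 - 1/63*(-290))) = 1/(-67045 + 11454/(26773 + 290/63)) = 1/(-67045 + 11454/(1686989/63)) = 1/(-67045 + 11454*(63/1686989)) = 1/(-67045 + 721602/1686989) = 1/(-113103455903/1686989) = -1686989/113103455903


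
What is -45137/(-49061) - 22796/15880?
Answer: -100404749/194772170 ≈ -0.51550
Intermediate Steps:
-45137/(-49061) - 22796/15880 = -45137*(-1/49061) - 22796*1/15880 = 45137/49061 - 5699/3970 = -100404749/194772170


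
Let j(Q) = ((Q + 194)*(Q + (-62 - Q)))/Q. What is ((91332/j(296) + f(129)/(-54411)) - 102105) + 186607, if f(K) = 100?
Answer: 4936120121806/59035935 ≈ 83612.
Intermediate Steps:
j(Q) = (-12028 - 62*Q)/Q (j(Q) = ((194 + Q)*(-62))/Q = (-12028 - 62*Q)/Q)
((91332/j(296) + f(129)/(-54411)) - 102105) + 186607 = ((91332/(-62 - 12028/296) + 100/(-54411)) - 102105) + 186607 = ((91332/(-62 - 12028*1/296) + 100*(-1/54411)) - 102105) + 186607 = ((91332/(-62 - 3007/74) - 100/54411) - 102105) + 186607 = ((91332/(-7595/74) - 100/54411) - 102105) + 186607 = ((91332*(-74/7595) - 100/54411) - 102105) + 186607 = ((-6758568/7595 - 100/54411) - 102105) + 186607 = (-52534457564/59035935 - 102105) + 186607 = -6080398600739/59035935 + 186607 = 4936120121806/59035935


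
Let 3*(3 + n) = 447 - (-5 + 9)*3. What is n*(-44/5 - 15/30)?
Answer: -6603/5 ≈ -1320.6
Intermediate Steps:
n = 142 (n = -3 + (447 - (-5 + 9)*3)/3 = -3 + (447 - 4*3)/3 = -3 + (447 - 1*12)/3 = -3 + (447 - 12)/3 = -3 + (1/3)*435 = -3 + 145 = 142)
n*(-44/5 - 15/30) = 142*(-44/5 - 15/30) = 142*(-44*1/5 - 15*1/30) = 142*(-44/5 - 1/2) = 142*(-93/10) = -6603/5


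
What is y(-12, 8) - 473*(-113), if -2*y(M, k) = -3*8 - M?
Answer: 53455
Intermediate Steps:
y(M, k) = 12 + M/2 (y(M, k) = -(-3*8 - M)/2 = -(-24 - M)/2 = 12 + M/2)
y(-12, 8) - 473*(-113) = (12 + (½)*(-12)) - 473*(-113) = (12 - 6) + 53449 = 6 + 53449 = 53455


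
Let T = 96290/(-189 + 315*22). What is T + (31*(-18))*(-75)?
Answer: 282207140/6741 ≈ 41864.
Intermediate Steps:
T = 96290/6741 (T = 96290/(-189 + 6930) = 96290/6741 ≈ 14.284)
T + (31*(-18))*(-75) = 96290/6741 + (31*(-18))*(-75) = 96290/6741 - 558*(-75) = 96290/6741 + 41850 = 282207140/6741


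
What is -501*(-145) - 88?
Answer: 72557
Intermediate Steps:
-501*(-145) - 88 = 72645 - 88 = 72557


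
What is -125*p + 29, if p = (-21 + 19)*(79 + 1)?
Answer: 20029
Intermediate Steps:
p = -160 (p = -2*80 = -160)
-125*p + 29 = -125*(-160) + 29 = 20000 + 29 = 20029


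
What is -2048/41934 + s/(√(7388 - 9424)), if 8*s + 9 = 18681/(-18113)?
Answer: -1024/20967 + 90849*I*√509/73756136 ≈ -0.048839 + 0.02779*I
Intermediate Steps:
s = -90849/72452 (s = -9/8 + (18681/(-18113))/8 = -9/8 + (18681*(-1/18113))/8 = -9/8 + (⅛)*(-18681/18113) = -9/8 - 18681/144904 = -90849/72452 ≈ -1.2539)
-2048/41934 + s/(√(7388 - 9424)) = -2048/41934 - 90849/(72452*√(7388 - 9424)) = -2048*1/41934 - 90849*(-I*√509/1018)/72452 = -1024/20967 - 90849*(-I*√509/1018)/72452 = -1024/20967 - (-90849)*I*√509/73756136 = -1024/20967 + 90849*I*√509/73756136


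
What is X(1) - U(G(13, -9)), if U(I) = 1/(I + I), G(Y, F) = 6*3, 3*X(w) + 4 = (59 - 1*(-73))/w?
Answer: 1535/36 ≈ 42.639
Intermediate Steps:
X(w) = -4/3 + 44/w (X(w) = -4/3 + ((59 - 1*(-73))/w)/3 = -4/3 + ((59 + 73)/w)/3 = -4/3 + (132/w)/3 = -4/3 + 44/w)
G(Y, F) = 18
U(I) = 1/(2*I)
X(1) - U(G(13, -9)) = (-4/3 + 44/1) - 1/(2*18) = (-4/3 + 44*1) - 1/(2*18) = (-4/3 + 44) - 1*1/36 = 128/3 - 1/36 = 1535/36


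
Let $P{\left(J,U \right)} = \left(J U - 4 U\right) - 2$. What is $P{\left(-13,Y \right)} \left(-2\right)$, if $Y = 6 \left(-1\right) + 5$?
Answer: $-30$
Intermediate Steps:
$Y = -1$ ($Y = -6 + 5 = -1$)
$P{\left(J,U \right)} = -2 - 4 U + J U$ ($P{\left(J,U \right)} = \left(- 4 U + J U\right) - 2 = -2 - 4 U + J U$)
$P{\left(-13,Y \right)} \left(-2\right) = \left(-2 - -4 - -13\right) \left(-2\right) = \left(-2 + 4 + 13\right) \left(-2\right) = 15 \left(-2\right) = -30$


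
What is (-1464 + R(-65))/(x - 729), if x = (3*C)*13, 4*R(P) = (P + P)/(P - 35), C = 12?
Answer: 58547/10440 ≈ 5.6079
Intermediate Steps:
R(P) = P/(2*(-35 + P)) (R(P) = ((P + P)/(P - 35))/4 = ((2*P)/(-35 + P))/4 = (2*P/(-35 + P))/4 = P/(2*(-35 + P)))
x = 468 (x = (3*12)*13 = 36*13 = 468)
(-1464 + R(-65))/(x - 729) = (-1464 + (½)*(-65)/(-35 - 65))/(468 - 729) = (-1464 + (½)*(-65)/(-100))/(-261) = (-1464 + (½)*(-65)*(-1/100))*(-1/261) = (-1464 + 13/40)*(-1/261) = -58547/40*(-1/261) = 58547/10440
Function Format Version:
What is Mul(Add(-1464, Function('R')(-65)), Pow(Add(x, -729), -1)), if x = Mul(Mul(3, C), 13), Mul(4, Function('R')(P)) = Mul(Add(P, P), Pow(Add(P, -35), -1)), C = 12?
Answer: Rational(58547, 10440) ≈ 5.6079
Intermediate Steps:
Function('R')(P) = Mul(Rational(1, 2), P, Pow(Add(-35, P), -1)) (Function('R')(P) = Mul(Rational(1, 4), Mul(Add(P, P), Pow(Add(P, -35), -1))) = Mul(Rational(1, 4), Mul(Mul(2, P), Pow(Add(-35, P), -1))) = Mul(Rational(1, 4), Mul(2, P, Pow(Add(-35, P), -1))) = Mul(Rational(1, 2), P, Pow(Add(-35, P), -1)))
x = 468 (x = Mul(Mul(3, 12), 13) = Mul(36, 13) = 468)
Mul(Add(-1464, Function('R')(-65)), Pow(Add(x, -729), -1)) = Mul(Add(-1464, Mul(Rational(1, 2), -65, Pow(Add(-35, -65), -1))), Pow(Add(468, -729), -1)) = Mul(Add(-1464, Mul(Rational(1, 2), -65, Pow(-100, -1))), Pow(-261, -1)) = Mul(Add(-1464, Mul(Rational(1, 2), -65, Rational(-1, 100))), Rational(-1, 261)) = Mul(Add(-1464, Rational(13, 40)), Rational(-1, 261)) = Mul(Rational(-58547, 40), Rational(-1, 261)) = Rational(58547, 10440)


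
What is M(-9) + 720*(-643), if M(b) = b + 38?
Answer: -462931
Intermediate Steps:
M(b) = 38 + b
M(-9) + 720*(-643) = (38 - 9) + 720*(-643) = 29 - 462960 = -462931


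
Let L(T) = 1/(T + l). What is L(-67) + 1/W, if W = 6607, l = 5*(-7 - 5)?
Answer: -6480/839089 ≈ -0.0077227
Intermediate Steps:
l = -60 (l = 5*(-12) = -60)
L(T) = 1/(-60 + T) (L(T) = 1/(T - 60) = 1/(-60 + T))
L(-67) + 1/W = 1/(-60 - 67) + 1/6607 = 1/(-127) + 1/6607 = -1/127 + 1/6607 = -6480/839089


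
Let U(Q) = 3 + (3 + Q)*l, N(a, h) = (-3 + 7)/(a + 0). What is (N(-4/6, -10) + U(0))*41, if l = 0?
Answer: -123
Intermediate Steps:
N(a, h) = 4/a
U(Q) = 3 (U(Q) = 3 + (3 + Q)*0 = 3 + 0 = 3)
(N(-4/6, -10) + U(0))*41 = (4/((-4/6)) + 3)*41 = (4/((-4*1/6)) + 3)*41 = (4/(-2/3) + 3)*41 = (4*(-3/2) + 3)*41 = (-6 + 3)*41 = -3*41 = -123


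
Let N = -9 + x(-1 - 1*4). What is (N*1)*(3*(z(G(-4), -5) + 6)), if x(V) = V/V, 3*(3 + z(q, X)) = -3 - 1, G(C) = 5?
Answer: -40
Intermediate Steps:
z(q, X) = -13/3 (z(q, X) = -3 + (-3 - 1)/3 = -3 + (1/3)*(-4) = -3 - 4/3 = -13/3)
x(V) = 1
N = -8 (N = -9 + 1 = -8)
(N*1)*(3*(z(G(-4), -5) + 6)) = (-8*1)*(3*(-13/3 + 6)) = -24*5/3 = -8*5 = -40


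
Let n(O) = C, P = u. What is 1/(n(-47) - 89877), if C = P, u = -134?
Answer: -1/90011 ≈ -1.1110e-5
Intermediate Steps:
P = -134
C = -134
n(O) = -134
1/(n(-47) - 89877) = 1/(-134 - 89877) = 1/(-90011) = -1/90011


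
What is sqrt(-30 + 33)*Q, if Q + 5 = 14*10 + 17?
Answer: 152*sqrt(3) ≈ 263.27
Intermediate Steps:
Q = 152 (Q = -5 + (14*10 + 17) = -5 + (140 + 17) = -5 + 157 = 152)
sqrt(-30 + 33)*Q = sqrt(-30 + 33)*152 = sqrt(3)*152 = 152*sqrt(3)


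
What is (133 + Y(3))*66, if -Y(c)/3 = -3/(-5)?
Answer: 43296/5 ≈ 8659.2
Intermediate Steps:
Y(c) = -9/5 (Y(c) = -(-9)/(-5) = -(-9)*(-1)/5 = -3*⅗ = -9/5)
(133 + Y(3))*66 = (133 - 9/5)*66 = (656/5)*66 = 43296/5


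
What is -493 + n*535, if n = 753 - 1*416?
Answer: 179802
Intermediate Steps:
n = 337 (n = 753 - 416 = 337)
-493 + n*535 = -493 + 337*535 = -493 + 180295 = 179802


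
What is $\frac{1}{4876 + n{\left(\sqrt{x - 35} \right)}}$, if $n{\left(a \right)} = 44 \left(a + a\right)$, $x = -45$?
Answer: $\frac{1219}{6098724} - \frac{22 i \sqrt{5}}{1524681} \approx 0.00019988 - 3.2265 \cdot 10^{-5} i$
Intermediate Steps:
$n{\left(a \right)} = 88 a$ ($n{\left(a \right)} = 44 \cdot 2 a = 88 a$)
$\frac{1}{4876 + n{\left(\sqrt{x - 35} \right)}} = \frac{1}{4876 + 88 \sqrt{-45 - 35}} = \frac{1}{4876 + 88 \sqrt{-80}} = \frac{1}{4876 + 88 \cdot 4 i \sqrt{5}} = \frac{1}{4876 + 352 i \sqrt{5}}$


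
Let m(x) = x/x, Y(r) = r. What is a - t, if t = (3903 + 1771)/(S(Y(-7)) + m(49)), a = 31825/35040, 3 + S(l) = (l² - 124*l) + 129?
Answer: -2759861/609696 ≈ -4.5266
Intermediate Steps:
S(l) = 126 + l² - 124*l (S(l) = -3 + ((l² - 124*l) + 129) = -3 + (129 + l² - 124*l) = 126 + l² - 124*l)
a = 6365/7008 (a = 31825*(1/35040) = 6365/7008 ≈ 0.90825)
m(x) = 1
t = 2837/522 (t = (3903 + 1771)/((126 + (-7)² - 124*(-7)) + 1) = 5674/((126 + 49 + 868) + 1) = 5674/(1043 + 1) = 5674/1044 = 5674*(1/1044) = 2837/522 ≈ 5.4349)
a - t = 6365/7008 - 1*2837/522 = 6365/7008 - 2837/522 = -2759861/609696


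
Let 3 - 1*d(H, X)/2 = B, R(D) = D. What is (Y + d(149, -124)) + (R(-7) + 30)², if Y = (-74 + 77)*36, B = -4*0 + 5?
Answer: 633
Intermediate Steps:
B = 5 (B = 0 + 5 = 5)
d(H, X) = -4 (d(H, X) = 6 - 2*5 = 6 - 10 = -4)
Y = 108 (Y = 3*36 = 108)
(Y + d(149, -124)) + (R(-7) + 30)² = (108 - 4) + (-7 + 30)² = 104 + 23² = 104 + 529 = 633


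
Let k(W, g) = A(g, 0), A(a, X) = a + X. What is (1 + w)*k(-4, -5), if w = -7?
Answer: 30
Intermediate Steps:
A(a, X) = X + a
k(W, g) = g (k(W, g) = 0 + g = g)
(1 + w)*k(-4, -5) = (1 - 7)*(-5) = -6*(-5) = 30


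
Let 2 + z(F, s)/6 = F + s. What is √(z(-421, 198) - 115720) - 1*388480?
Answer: -388480 + I*√117070 ≈ -3.8848e+5 + 342.15*I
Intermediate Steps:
z(F, s) = -12 + 6*F + 6*s (z(F, s) = -12 + 6*(F + s) = -12 + (6*F + 6*s) = -12 + 6*F + 6*s)
√(z(-421, 198) - 115720) - 1*388480 = √((-12 + 6*(-421) + 6*198) - 115720) - 1*388480 = √((-12 - 2526 + 1188) - 115720) - 388480 = √(-1350 - 115720) - 388480 = √(-117070) - 388480 = I*√117070 - 388480 = -388480 + I*√117070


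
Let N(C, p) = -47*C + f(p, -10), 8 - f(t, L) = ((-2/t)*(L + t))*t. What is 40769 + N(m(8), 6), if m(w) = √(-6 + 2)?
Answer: 40769 - 94*I ≈ 40769.0 - 94.0*I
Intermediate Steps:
m(w) = 2*I (m(w) = √(-4) = 2*I)
f(t, L) = 8 + 2*L + 2*t (f(t, L) = 8 - (-2/t)*(L + t)*t = 8 - (-2*(L + t)/t)*t = 8 - (-2*L - 2*t) = 8 + (2*L + 2*t) = 8 + 2*L + 2*t)
N(C, p) = -12 - 47*C + 2*p (N(C, p) = -47*C + (8 + 2*(-10) + 2*p) = -47*C + (8 - 20 + 2*p) = -47*C + (-12 + 2*p) = -12 - 47*C + 2*p)
40769 + N(m(8), 6) = 40769 + (-12 - 94*I + 2*6) = 40769 + (-12 - 94*I + 12) = 40769 - 94*I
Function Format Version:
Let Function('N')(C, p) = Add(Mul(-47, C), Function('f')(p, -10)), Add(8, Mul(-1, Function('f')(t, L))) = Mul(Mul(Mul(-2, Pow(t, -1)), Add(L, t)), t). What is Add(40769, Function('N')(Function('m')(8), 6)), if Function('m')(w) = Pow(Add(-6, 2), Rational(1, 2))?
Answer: Add(40769, Mul(-94, I)) ≈ Add(40769., Mul(-94.000, I))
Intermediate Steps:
Function('m')(w) = Mul(2, I) (Function('m')(w) = Pow(-4, Rational(1, 2)) = Mul(2, I))
Function('f')(t, L) = Add(8, Mul(2, L), Mul(2, t)) (Function('f')(t, L) = Add(8, Mul(-1, Mul(Mul(Mul(-2, Pow(t, -1)), Add(L, t)), t))) = Add(8, Mul(-1, Mul(Mul(-2, Pow(t, -1), Add(L, t)), t))) = Add(8, Mul(-1, Add(Mul(-2, L), Mul(-2, t)))) = Add(8, Add(Mul(2, L), Mul(2, t))) = Add(8, Mul(2, L), Mul(2, t)))
Function('N')(C, p) = Add(-12, Mul(-47, C), Mul(2, p)) (Function('N')(C, p) = Add(Mul(-47, C), Add(8, Mul(2, -10), Mul(2, p))) = Add(Mul(-47, C), Add(8, -20, Mul(2, p))) = Add(Mul(-47, C), Add(-12, Mul(2, p))) = Add(-12, Mul(-47, C), Mul(2, p)))
Add(40769, Function('N')(Function('m')(8), 6)) = Add(40769, Add(-12, Mul(-47, Mul(2, I)), Mul(2, 6))) = Add(40769, Add(-12, Mul(-94, I), 12)) = Add(40769, Mul(-94, I))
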